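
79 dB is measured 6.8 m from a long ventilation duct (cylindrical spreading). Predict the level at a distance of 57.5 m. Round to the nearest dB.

70 dB

Cylindrical spreading from a line source gives a 10·log₁₀(r₂/r₁) drop.
L₂ = 79 − 10·log₁₀(57.5/6.8) = 79 − 9.272 = 69.73 dB.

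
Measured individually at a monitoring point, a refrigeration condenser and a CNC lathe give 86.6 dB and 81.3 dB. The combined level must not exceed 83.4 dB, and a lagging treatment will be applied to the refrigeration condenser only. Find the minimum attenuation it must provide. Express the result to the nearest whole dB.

7 dB

The untreated sources together contribute 10^(81.3/10) = 1.349e+08, i.e. 81.30 dB.
The limit corresponds to 10^(83.4/10) = 2.188e+08; subtracting the fixed part leaves 8.388e+07 for the refrigeration condenser, i.e. 79.24 dB.
Required insertion loss = 86.6 − 79.24 = 7.36 dB.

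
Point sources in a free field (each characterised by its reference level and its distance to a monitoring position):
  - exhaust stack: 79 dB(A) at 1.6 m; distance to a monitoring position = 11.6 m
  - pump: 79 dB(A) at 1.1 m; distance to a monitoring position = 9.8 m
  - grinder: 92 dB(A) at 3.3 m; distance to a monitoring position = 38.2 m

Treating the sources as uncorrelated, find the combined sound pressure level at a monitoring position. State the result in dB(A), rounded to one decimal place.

71.6 dB(A)

Apply inverse-square spreading to bring every level to the receiver, then sum 10^(L/10).
exhaust stack: 79 − 20·log₁₀(11.6/1.6) = 79 − 17.21 = 61.79 dB(A).
pump: 79 − 20·log₁₀(9.8/1.1) = 79 − 19.00 = 60.00 dB(A).
grinder: 92 − 20·log₁₀(38.2/3.3) = 92 − 21.27 = 70.73 dB(A).
Σ 10^(L/10) = 1.434e+07 → L_total = 10·log₁₀(1.434e+07) = 71.57 dB(A).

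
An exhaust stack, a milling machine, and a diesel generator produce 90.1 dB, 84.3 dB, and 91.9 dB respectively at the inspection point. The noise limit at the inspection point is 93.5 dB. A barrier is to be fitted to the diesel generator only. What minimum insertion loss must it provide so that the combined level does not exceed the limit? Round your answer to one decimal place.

2.1 dB

The untreated sources together contribute 10^(90.1/10) + 10^(84.3/10) = 1.292e+09, i.e. 91.11 dB.
To meet 93.5 dB overall, the treated diesel generator may contribute at most 10^(93.5/10) − 1.292e+09 = 9.463e+08, i.e. 89.76 dB.
So the diesel generator must be reduced from 91.9 to 89.76 dB: IL = 2.14 dB.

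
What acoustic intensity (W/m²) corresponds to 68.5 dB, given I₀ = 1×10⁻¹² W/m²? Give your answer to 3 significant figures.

I = I₀·10^(L/10) = 10⁻¹² × 10^(68.5/10) = 10^(-5.150).

7.08e-06 W/m²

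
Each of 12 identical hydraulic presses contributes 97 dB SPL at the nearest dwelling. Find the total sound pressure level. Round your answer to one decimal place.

N identical incoherent sources raise the level by 10·log₁₀ N.
L_total = 97 + 10·log₁₀(12) = 97 + 10.792 = 107.79 dB SPL.

107.8 dB SPL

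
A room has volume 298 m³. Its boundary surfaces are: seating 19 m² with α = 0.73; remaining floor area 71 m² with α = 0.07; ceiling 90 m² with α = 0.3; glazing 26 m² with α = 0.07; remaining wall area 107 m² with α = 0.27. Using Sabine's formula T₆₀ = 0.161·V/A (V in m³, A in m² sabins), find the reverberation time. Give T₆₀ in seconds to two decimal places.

A = Σ Sᵢαᵢ = 19·0.73 + 71·0.07 + 90·0.3 + 26·0.07 + 107·0.27 = 76.55 m².
T₆₀ = 0.161·V/A = 0.161·298/76.55 = 0.627 s.

0.63 s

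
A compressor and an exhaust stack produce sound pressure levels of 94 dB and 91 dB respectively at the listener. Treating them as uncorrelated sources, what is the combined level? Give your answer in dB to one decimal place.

95.8 dB

For uncorrelated sources the intensities add, so convert each level to linear form, sum, and take 10·log₁₀ of the total.
Σ 10^(L/10) = 10^(94/10) + 10^(91/10) = 3.771e+09.
L_total = 10·log₁₀(3.771e+09) = 95.76 dB.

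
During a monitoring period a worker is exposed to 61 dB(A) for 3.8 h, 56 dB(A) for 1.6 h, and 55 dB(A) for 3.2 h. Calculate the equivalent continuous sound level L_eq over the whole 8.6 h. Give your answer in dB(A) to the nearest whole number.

59 dB(A)

The energy average is taken in the linear domain: L_eq = 10·log₁₀[(Σ tᵢ·10^(Lᵢ/10))/T], T = 8.6 h.
Σ tᵢ·10^(Lᵢ/10) = 3.8·10^(61/10) + 1.6·10^(56/10) + 3.2·10^(55/10) = 6.433e+06.
L_eq = 10·log₁₀(6.433e+06/8.6) = 58.74 dB(A).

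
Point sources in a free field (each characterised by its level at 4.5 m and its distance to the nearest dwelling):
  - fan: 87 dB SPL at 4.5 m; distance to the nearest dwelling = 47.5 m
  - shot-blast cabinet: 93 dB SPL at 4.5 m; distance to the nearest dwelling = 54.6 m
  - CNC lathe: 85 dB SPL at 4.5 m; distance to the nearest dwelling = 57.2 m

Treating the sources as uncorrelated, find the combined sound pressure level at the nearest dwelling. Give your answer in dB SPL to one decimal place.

73.0 dB SPL

Apply inverse-square spreading to bring every level to the receiver, then sum 10^(L/10).
fan: 87 − 20·log₁₀(47.5/4.5) = 87 − 20.47 = 66.53 dB SPL.
shot-blast cabinet: 93 − 20·log₁₀(54.6/4.5) = 93 − 21.68 = 71.32 dB SPL.
CNC lathe: 85 − 20·log₁₀(57.2/4.5) = 85 − 22.08 = 62.92 dB SPL.
Σ 10^(L/10) = 2.001e+07 → L_total = 10·log₁₀(2.001e+07) = 73.01 dB SPL.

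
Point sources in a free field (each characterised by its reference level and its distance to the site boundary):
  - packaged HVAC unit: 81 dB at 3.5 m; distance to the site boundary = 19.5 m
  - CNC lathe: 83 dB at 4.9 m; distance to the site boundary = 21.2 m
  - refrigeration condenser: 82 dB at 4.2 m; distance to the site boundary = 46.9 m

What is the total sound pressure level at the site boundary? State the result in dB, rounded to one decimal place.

First find each source's level at the receiver (point-source: −20·log₁₀(r/r_ref)), then combine on an intensity basis.
packaged HVAC unit: 81 − 20·log₁₀(19.5/3.5) = 81 − 14.92 = 66.08 dB.
CNC lathe: 83 − 20·log₁₀(21.2/4.9) = 83 − 12.72 = 70.28 dB.
refrigeration condenser: 82 − 20·log₁₀(46.9/4.2) = 82 − 20.96 = 61.04 dB.
Σ 10^(L/10) = 1.599e+07 → L_total = 10·log₁₀(1.599e+07) = 72.04 dB.

72.0 dB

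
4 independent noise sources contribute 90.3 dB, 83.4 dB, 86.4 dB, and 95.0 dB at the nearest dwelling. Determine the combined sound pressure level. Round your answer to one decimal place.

For uncorrelated sources the intensities add, so convert each level to linear form, sum, and take 10·log₁₀ of the total.
Σ 10^(L/10) = 10^(90.3/10) + 10^(83.4/10) + 10^(86.4/10) + 10^(95.0/10) = 4.889e+09.
L_total = 10·log₁₀(4.889e+09) = 96.89 dB.

96.9 dB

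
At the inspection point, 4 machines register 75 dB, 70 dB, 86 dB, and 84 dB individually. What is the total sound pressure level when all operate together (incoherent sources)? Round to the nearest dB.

88 dB

Incoherent sources combine by intensity addition: L_total = 10·log₁₀(Σ 10^(L_i/10)).
Σ 10^(L/10) = 10^(75/10) + 10^(70/10) + 10^(86/10) + 10^(84/10) = 6.909e+08.
L_total = 10·log₁₀(6.909e+08) = 88.39 dB.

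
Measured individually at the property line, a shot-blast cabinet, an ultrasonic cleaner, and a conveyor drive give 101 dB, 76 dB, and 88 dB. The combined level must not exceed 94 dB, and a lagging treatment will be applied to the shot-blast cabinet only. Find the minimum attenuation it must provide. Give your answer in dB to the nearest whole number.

8 dB

Everything except the shot-blast cabinet sums to 10^(76/10) + 10^(88/10) = 6.708e+08 in linear terms, 88.27 dB.
The limit corresponds to 10^(94/10) = 2.512e+09; subtracting the fixed part leaves 1.841e+09 for the shot-blast cabinet, i.e. 92.65 dB.
So the shot-blast cabinet must be reduced from 101 to 92.65 dB: IL = 8.35 dB.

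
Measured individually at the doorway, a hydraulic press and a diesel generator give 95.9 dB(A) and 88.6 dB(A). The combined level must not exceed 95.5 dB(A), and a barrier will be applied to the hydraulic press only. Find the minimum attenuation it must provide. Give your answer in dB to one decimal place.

Fixed contribution from the other source: Σ 10^(L/10) = 10^(88.6/10) = 7.244e+08 (88.60 dB(A)).
The limit corresponds to 10^(95.5/10) = 3.548e+09; subtracting the fixed part leaves 2.824e+09 for the hydraulic press, i.e. 94.51 dB(A).
Required insertion loss = 95.9 − 94.51 = 1.39 dB.

1.4 dB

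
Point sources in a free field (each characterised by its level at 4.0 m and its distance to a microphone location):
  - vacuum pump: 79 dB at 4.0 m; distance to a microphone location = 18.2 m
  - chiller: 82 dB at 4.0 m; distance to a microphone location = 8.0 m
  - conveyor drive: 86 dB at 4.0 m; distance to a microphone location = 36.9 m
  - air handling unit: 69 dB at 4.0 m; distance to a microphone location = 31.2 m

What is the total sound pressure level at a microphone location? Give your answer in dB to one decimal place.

Apply inverse-square spreading to bring every level to the receiver, then sum 10^(L/10).
vacuum pump: 79 − 20·log₁₀(18.2/4.0) = 79 − 13.16 = 65.84 dB.
chiller: 82 − 20·log₁₀(8.0/4.0) = 82 − 6.02 = 75.98 dB.
conveyor drive: 86 − 20·log₁₀(36.9/4.0) = 86 − 19.30 = 66.70 dB.
air handling unit: 69 − 20·log₁₀(31.2/4.0) = 69 − 17.84 = 51.16 dB.
Σ 10^(L/10) = 4.827e+07 → L_total = 10·log₁₀(4.827e+07) = 76.84 dB.

76.8 dB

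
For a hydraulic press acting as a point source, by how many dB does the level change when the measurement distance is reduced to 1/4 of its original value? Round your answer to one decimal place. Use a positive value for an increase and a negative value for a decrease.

A point source loses 6 dB per doubling of distance; generally ΔL = −20·log₁₀(r₂/r₁).
ΔL = −20·log₁₀(0.25) = +12.04 dB.

+12.0 dB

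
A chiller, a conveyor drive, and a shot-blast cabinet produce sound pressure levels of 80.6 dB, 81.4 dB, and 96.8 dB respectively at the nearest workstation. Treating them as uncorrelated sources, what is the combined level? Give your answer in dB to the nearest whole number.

97 dB

For uncorrelated sources the intensities add, so convert each level to linear form, sum, and take 10·log₁₀ of the total.
Σ 10^(L/10) = 10^(80.6/10) + 10^(81.4/10) + 10^(96.8/10) = 5.039e+09.
L_total = 10·log₁₀(5.039e+09) = 97.02 dB.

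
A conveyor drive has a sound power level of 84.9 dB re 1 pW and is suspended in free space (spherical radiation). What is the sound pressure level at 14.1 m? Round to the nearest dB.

51 dB

L_p = L_w − 10·log₁₀(4π·r²) with r = 14.1 m.
4π·r² = 2498 m², 10·log₁₀ of that is 33.976 dB.
L_p = 84.9 − 33.976 = 50.92 dB.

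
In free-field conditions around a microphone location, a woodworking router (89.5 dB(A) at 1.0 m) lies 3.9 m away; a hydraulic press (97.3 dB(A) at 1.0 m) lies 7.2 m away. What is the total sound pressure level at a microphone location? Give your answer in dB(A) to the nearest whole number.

82 dB(A)

Propagate each source to the receiver with L = L_ref − 20·log₁₀(r/r_ref), then add intensities.
woodworking router: 89.5 − 20·log₁₀(3.9/1.0) = 89.5 − 11.82 = 77.68 dB(A).
hydraulic press: 97.3 − 20·log₁₀(7.2/1.0) = 97.3 − 17.15 = 80.15 dB(A).
Σ 10^(L/10) = 1.622e+08 → L_total = 10·log₁₀(1.622e+08) = 82.10 dB(A).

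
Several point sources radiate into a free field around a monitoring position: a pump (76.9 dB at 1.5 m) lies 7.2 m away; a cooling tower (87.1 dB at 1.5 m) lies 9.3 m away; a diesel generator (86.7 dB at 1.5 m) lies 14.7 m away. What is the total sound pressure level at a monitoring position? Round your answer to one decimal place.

73.1 dB

First find each source's level at the receiver (point-source: −20·log₁₀(r/r_ref)), then combine on an intensity basis.
pump: 76.9 − 20·log₁₀(7.2/1.5) = 76.9 − 13.62 = 63.28 dB.
cooling tower: 87.1 − 20·log₁₀(9.3/1.5) = 87.1 − 15.85 = 71.25 dB.
diesel generator: 86.7 − 20·log₁₀(14.7/1.5) = 86.7 − 19.82 = 66.88 dB.
Σ 10^(L/10) = 2.034e+07 → L_total = 10·log₁₀(2.034e+07) = 73.08 dB.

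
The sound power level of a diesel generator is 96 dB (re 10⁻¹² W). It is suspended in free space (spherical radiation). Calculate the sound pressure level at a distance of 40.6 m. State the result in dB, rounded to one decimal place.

52.8 dB

L_p = L_w − 10·log₁₀(4π·r²) with r = 40.6 m.
4π·r² = 2.071e+04 m², 10·log₁₀ of that is 43.163 dB.
L_p = 96 − 43.163 = 52.84 dB.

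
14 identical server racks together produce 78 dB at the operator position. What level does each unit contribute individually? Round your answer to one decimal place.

Dividing the total intensity by 14 lowers the level by 10·log₁₀ 14 = 11.461 dB: L₁ = 78 − 11.461.

66.5 dB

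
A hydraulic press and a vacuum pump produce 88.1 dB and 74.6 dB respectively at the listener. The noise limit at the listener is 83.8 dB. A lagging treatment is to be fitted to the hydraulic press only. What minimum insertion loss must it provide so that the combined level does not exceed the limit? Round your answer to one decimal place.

4.9 dB

Fixed contribution from the other source: Σ 10^(L/10) = 10^(74.6/10) = 2.884e+07 (74.60 dB).
To meet 83.8 dB overall, the treated hydraulic press may contribute at most 10^(83.8/10) − 2.884e+07 = 2.110e+08, i.e. 83.24 dB.
So the hydraulic press must be reduced from 88.1 to 83.24 dB: IL = 4.86 dB.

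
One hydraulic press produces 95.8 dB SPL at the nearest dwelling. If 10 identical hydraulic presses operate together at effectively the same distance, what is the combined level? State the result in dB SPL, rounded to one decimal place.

With 10 equal, uncorrelated contributions the intensity is 10× that of one unit, giving a rise of 10·log₁₀ 10.
L_total = 95.8 + 10·log₁₀(10) = 95.8 + 10.000 = 105.80 dB SPL.

105.8 dB SPL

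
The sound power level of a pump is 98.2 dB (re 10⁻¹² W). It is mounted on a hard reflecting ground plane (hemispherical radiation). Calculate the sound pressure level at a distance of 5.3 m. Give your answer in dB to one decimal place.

75.7 dB

L_p = L_w − 10·log₁₀(2π·r²) with r = 5.3 m.
2π·r² = 176.5 m², 10·log₁₀ of that is 22.467 dB.
L_p = 98.2 − 22.467 = 75.73 dB.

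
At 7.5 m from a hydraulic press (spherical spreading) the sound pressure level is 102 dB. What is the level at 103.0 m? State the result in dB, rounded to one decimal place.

Point-source attenuation: ΔL = 20·log₁₀(r₂/r₁) = 20·log₁₀(103.0/7.5) = 22.756 dB.
L₂ = 102 − 20·log₁₀(103.0/7.5) = 102 − 22.756 = 79.24 dB.

79.2 dB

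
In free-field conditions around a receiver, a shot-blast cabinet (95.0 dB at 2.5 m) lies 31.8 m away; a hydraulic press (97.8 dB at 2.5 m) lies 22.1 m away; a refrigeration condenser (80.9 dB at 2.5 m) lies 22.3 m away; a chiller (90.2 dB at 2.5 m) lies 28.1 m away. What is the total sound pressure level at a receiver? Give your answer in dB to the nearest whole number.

80 dB

Propagate each source to the receiver with L = L_ref − 20·log₁₀(r/r_ref), then add intensities.
shot-blast cabinet: 95.0 − 20·log₁₀(31.8/2.5) = 95.0 − 22.09 = 72.91 dB.
hydraulic press: 97.8 − 20·log₁₀(22.1/2.5) = 97.8 − 18.93 = 78.87 dB.
refrigeration condenser: 80.9 − 20·log₁₀(22.3/2.5) = 80.9 − 19.01 = 61.89 dB.
chiller: 90.2 − 20·log₁₀(28.1/2.5) = 90.2 − 21.02 = 69.18 dB.
Σ 10^(L/10) = 1.065e+08 → L_total = 10·log₁₀(1.065e+08) = 80.27 dB.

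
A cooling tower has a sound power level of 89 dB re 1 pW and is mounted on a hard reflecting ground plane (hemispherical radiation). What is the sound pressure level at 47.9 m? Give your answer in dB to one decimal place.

The power spreads over a hemisphere of area 2π·r², so L_p = L_w − 10·log₁₀(2π·r²).
2π·r² = 1.442e+04 m², 10·log₁₀ of that is 41.589 dB.
L_p = 89 − 41.589 = 47.41 dB.

47.4 dB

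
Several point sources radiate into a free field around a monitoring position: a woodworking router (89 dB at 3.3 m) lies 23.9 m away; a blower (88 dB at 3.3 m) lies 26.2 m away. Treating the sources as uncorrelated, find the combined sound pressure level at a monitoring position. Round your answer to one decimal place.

74.0 dB

Apply inverse-square spreading to bring every level to the receiver, then sum 10^(L/10).
woodworking router: 89 − 20·log₁₀(23.9/3.3) = 89 − 17.20 = 71.80 dB.
blower: 88 − 20·log₁₀(26.2/3.3) = 88 − 18.00 = 70.00 dB.
Σ 10^(L/10) = 2.515e+07 → L_total = 10·log₁₀(2.515e+07) = 74.01 dB.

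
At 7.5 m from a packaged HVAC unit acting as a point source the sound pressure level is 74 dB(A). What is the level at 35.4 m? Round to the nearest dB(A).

61 dB(A)

For a point source, L₂ = L₁ − 20·log₁₀(r₂/r₁).
L₂ = 74 − 20·log₁₀(35.4/7.5) = 74 − 13.479 = 60.52 dB(A).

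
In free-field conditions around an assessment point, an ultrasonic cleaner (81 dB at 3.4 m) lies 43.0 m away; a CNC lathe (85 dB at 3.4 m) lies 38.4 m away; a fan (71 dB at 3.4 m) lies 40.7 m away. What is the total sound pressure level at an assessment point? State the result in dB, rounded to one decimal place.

65.3 dB

Propagate each source to the receiver with L = L_ref − 20·log₁₀(r/r_ref), then add intensities.
ultrasonic cleaner: 81 − 20·log₁₀(43.0/3.4) = 81 − 22.04 = 58.96 dB.
CNC lathe: 85 − 20·log₁₀(38.4/3.4) = 85 − 21.06 = 63.94 dB.
fan: 71 − 20·log₁₀(40.7/3.4) = 71 − 21.56 = 49.44 dB.
Σ 10^(L/10) = 3.354e+06 → L_total = 10·log₁₀(3.354e+06) = 65.26 dB.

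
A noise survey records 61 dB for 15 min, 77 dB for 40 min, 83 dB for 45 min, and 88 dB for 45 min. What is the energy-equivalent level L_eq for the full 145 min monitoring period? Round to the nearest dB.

Weight each interval's intensity by its duration and average over T = 145 min:
Σ tᵢ·10^(Lᵢ/10) = 15·10^(61/10) + 40·10^(77/10) + 45·10^(83/10) + 45·10^(88/10) = 3.940e+10.
L_eq = 10·log₁₀(3.940e+10/145) = 84.34 dB.

84 dB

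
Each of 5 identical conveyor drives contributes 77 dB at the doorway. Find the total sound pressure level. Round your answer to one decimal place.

N identical incoherent sources raise the level by 10·log₁₀ N.
L_total = 77 + 10·log₁₀(5) = 77 + 6.990 = 83.99 dB.

84.0 dB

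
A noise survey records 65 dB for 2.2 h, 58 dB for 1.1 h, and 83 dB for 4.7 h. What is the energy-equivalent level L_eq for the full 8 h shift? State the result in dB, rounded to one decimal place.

The energy average is taken in the linear domain: L_eq = 10·log₁₀[(Σ tᵢ·10^(Lᵢ/10))/T], T = 8 h.
Σ tᵢ·10^(Lᵢ/10) = 2.2·10^(65/10) + 1.1·10^(58/10) + 4.7·10^(83/10) = 9.454e+08.
L_eq = 10·log₁₀(9.454e+08/8) = 80.73 dB.

80.7 dB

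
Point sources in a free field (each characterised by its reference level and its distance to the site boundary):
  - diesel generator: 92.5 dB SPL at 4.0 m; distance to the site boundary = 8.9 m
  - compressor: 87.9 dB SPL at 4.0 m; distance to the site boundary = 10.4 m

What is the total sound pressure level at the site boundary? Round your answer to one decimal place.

86.5 dB SPL

Apply inverse-square spreading to bring every level to the receiver, then sum 10^(L/10).
diesel generator: 92.5 − 20·log₁₀(8.9/4.0) = 92.5 − 6.95 = 85.55 dB SPL.
compressor: 87.9 − 20·log₁₀(10.4/4.0) = 87.9 − 8.30 = 79.60 dB SPL.
Σ 10^(L/10) = 4.504e+08 → L_total = 10·log₁₀(4.504e+08) = 86.54 dB SPL.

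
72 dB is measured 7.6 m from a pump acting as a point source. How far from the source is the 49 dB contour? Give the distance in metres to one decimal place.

Point-source spreading drops the level by 20·log₁₀(r₂/r₁); inverting, r₂/r₁ = 10^(ΔL/20).
r₂ = 7.6·10^((72−49)/20) = 7.6·10^(23.0/20) = 107.35 m.

107.4 m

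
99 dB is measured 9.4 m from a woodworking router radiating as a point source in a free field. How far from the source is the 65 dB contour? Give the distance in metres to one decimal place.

471.1 m

Point-source spreading drops the level by 20·log₁₀(r₂/r₁); inverting, r₂/r₁ = 10^(ΔL/20).
r₂ = 9.4·10^((99−65)/20) = 9.4·10^(34.0/20) = 471.12 m.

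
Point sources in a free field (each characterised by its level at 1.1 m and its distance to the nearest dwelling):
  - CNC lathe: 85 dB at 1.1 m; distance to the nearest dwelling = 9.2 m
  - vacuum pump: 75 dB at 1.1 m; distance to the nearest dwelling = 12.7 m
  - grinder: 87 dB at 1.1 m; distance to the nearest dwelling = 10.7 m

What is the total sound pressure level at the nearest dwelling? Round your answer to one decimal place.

First find each source's level at the receiver (point-source: −20·log₁₀(r/r_ref)), then combine on an intensity basis.
CNC lathe: 85 − 20·log₁₀(9.2/1.1) = 85 − 18.45 = 66.55 dB.
vacuum pump: 75 − 20·log₁₀(12.7/1.1) = 75 − 21.25 = 53.75 dB.
grinder: 87 − 20·log₁₀(10.7/1.1) = 87 − 19.76 = 67.24 dB.
Σ 10^(L/10) = 1.005e+07 → L_total = 10·log₁₀(1.005e+07) = 70.02 dB.

70.0 dB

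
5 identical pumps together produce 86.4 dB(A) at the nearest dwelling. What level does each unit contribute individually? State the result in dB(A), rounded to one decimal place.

5 equal contributions raise the level by 10·log₁₀ 5 = 6.990 dB, so each unit alone gives 86.4 − 6.990.

79.4 dB(A)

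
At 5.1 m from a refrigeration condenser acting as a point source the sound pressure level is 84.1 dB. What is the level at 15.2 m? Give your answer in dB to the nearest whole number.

75 dB

For a point source, L₂ = L₁ − 20·log₁₀(r₂/r₁).
L₂ = 84.1 − 20·log₁₀(15.2/5.1) = 84.1 − 9.485 = 74.61 dB.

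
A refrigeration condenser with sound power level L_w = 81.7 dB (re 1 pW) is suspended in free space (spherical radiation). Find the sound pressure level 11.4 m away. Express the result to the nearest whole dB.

50 dB

The power spreads over a sphere of area 4π·r², so L_p = L_w − 10·log₁₀(4π·r²).
4π·r² = 1633 m², 10·log₁₀ of that is 32.130 dB.
L_p = 81.7 − 32.130 = 49.57 dB.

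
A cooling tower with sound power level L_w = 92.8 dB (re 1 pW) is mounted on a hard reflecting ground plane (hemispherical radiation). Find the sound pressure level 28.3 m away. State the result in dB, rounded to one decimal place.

The power spreads over a hemisphere of area 2π·r², so L_p = L_w − 10·log₁₀(2π·r²).
2π·r² = 5032 m², 10·log₁₀ of that is 37.018 dB.
L_p = 92.8 − 37.018 = 55.78 dB.

55.8 dB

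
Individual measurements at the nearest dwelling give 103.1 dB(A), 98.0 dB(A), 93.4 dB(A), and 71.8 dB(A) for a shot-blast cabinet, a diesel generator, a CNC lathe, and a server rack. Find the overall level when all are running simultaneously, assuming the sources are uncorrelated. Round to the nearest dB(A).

For uncorrelated sources the intensities add, so convert each level to linear form, sum, and take 10·log₁₀ of the total.
Σ 10^(L/10) = 10^(103.1/10) + 10^(98.0/10) + 10^(93.4/10) + 10^(71.8/10) = 2.893e+10.
L_total = 10·log₁₀(2.893e+10) = 104.61 dB(A).

105 dB(A)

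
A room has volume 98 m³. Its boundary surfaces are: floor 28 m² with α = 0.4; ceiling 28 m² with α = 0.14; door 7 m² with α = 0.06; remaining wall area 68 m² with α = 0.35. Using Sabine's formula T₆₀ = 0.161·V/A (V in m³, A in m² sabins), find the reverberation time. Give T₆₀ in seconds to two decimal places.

Summing Sᵢαᵢ: 28·0.4 + 28·0.14 + 7·0.06 + 68·0.35 = 39.34 m².
T₆₀ = 0.161·V/A = 0.161·98/39.34 = 0.401 s.

0.40 s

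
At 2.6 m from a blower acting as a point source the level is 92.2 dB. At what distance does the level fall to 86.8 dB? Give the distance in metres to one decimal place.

4.8 m

Point-source spreading drops the level by 20·log₁₀(r₂/r₁); inverting, r₂/r₁ = 10^(ΔL/20).
r₂ = 2.6·10^((92.2−86.8)/20) = 2.6·10^(5.4/20) = 4.84 m.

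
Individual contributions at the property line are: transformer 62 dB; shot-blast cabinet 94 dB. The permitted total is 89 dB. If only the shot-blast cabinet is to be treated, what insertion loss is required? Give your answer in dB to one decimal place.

Fixed contribution from the other source: Σ 10^(L/10) = 10^(62/10) = 1.585e+06 (62.00 dB).
To meet 89 dB overall, the treated shot-blast cabinet may contribute at most 10^(89/10) − 1.585e+06 = 7.927e+08, i.e. 88.99 dB.
Required insertion loss = 94 − 88.99 = 5.01 dB.

5.0 dB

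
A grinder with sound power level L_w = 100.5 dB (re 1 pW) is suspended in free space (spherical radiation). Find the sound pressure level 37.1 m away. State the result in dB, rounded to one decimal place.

58.1 dB

Free-field spherical radiation: L_p = L_w − 10·log₁₀(4π·r²), r = 37.1 m.
4π·r² = 1.73e+04 m², 10·log₁₀ of that is 42.380 dB.
L_p = 100.5 − 42.380 = 58.12 dB.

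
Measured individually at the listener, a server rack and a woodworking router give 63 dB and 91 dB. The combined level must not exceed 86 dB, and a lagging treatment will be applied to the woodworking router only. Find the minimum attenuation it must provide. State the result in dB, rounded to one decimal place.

5.0 dB

The untreated sources together contribute 10^(63/10) = 1.995e+06, i.e. 63.00 dB.
The limit corresponds to 10^(86/10) = 3.981e+08; subtracting the fixed part leaves 3.961e+08 for the woodworking router, i.e. 85.98 dB.
So the woodworking router must be reduced from 91 to 85.98 dB: IL = 5.02 dB.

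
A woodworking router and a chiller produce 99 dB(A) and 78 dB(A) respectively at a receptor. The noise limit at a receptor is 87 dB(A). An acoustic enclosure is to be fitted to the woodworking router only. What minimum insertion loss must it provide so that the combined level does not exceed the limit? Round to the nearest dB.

13 dB

Fixed contribution from the other source: Σ 10^(L/10) = 10^(78/10) = 6.310e+07 (78.00 dB(A)).
To meet 87 dB(A) overall, the treated woodworking router may contribute at most 10^(87/10) − 6.310e+07 = 4.381e+08, i.e. 86.42 dB(A).
Required insertion loss = 99 − 86.42 = 12.58 dB.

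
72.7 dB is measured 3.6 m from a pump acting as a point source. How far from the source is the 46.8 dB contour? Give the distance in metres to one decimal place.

For a point source L₁ − L₂ = 20·log₁₀(r₂/r₁), so r₂ = r₁·10^((L₁−L₂)/20).
r₂ = 3.6·10^((72.7−46.8)/20) = 3.6·10^(25.9/20) = 71.01 m.

71.0 m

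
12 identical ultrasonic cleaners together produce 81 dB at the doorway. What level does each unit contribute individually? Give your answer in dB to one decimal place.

12 equal contributions raise the level by 10·log₁₀ 12 = 10.792 dB, so each unit alone gives 81 − 10.792.

70.2 dB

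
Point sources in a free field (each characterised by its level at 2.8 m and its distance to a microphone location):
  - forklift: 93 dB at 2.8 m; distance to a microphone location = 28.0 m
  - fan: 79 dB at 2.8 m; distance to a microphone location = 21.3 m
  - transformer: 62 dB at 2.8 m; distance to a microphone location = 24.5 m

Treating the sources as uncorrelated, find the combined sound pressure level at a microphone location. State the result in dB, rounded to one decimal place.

73.3 dB

Propagate each source to the receiver with L = L_ref − 20·log₁₀(r/r_ref), then add intensities.
forklift: 93 − 20·log₁₀(28.0/2.8) = 93 − 20.00 = 73.00 dB.
fan: 79 − 20·log₁₀(21.3/2.8) = 79 − 17.62 = 61.38 dB.
transformer: 62 − 20·log₁₀(24.5/2.8) = 62 − 18.84 = 43.16 dB.
Σ 10^(L/10) = 2.135e+07 → L_total = 10·log₁₀(2.135e+07) = 73.29 dB.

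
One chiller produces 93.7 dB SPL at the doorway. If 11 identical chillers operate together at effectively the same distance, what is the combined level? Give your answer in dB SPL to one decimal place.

104.1 dB SPL

With 11 equal, uncorrelated contributions the intensity is 11× that of one unit, giving a rise of 10·log₁₀ 11.
L_total = 93.7 + 10·log₁₀(11) = 93.7 + 10.414 = 104.11 dB SPL.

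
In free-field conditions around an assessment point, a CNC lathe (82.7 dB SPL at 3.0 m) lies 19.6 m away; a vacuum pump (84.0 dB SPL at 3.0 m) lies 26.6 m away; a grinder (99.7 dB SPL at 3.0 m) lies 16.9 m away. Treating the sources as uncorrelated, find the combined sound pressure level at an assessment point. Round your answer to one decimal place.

Propagate each source to the receiver with L = L_ref − 20·log₁₀(r/r_ref), then add intensities.
CNC lathe: 82.7 − 20·log₁₀(19.6/3.0) = 82.7 − 16.30 = 66.40 dB SPL.
vacuum pump: 84.0 − 20·log₁₀(26.6/3.0) = 84.0 − 18.96 = 65.04 dB SPL.
grinder: 99.7 − 20·log₁₀(16.9/3.0) = 99.7 − 15.02 = 84.68 dB SPL.
Σ 10^(L/10) = 3.016e+08 → L_total = 10·log₁₀(3.016e+08) = 84.79 dB SPL.

84.8 dB SPL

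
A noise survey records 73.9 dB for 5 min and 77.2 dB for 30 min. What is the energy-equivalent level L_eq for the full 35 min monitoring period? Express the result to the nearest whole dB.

77 dB

Weight each interval's intensity by its duration and average over T = 35 min:
Σ tᵢ·10^(Lᵢ/10) = 5·10^(73.9/10) + 30·10^(77.2/10) = 1.697e+09.
L_eq = 10·log₁₀(1.697e+09/35) = 76.86 dB.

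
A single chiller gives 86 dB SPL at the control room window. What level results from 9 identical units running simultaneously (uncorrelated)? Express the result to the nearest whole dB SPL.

With 9 equal, uncorrelated contributions the intensity is 9× that of one unit, giving a rise of 10·log₁₀ 9.
L_total = 86 + 10·log₁₀(9) = 86 + 9.542 = 95.54 dB SPL.

96 dB SPL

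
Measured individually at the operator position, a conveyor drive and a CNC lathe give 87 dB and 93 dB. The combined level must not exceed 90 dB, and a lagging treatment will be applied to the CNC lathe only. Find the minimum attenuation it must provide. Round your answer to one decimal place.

6.0 dB

The untreated sources together contribute 10^(87/10) = 5.012e+08, i.e. 87.00 dB.
The limit corresponds to 10^(90/10) = 1.000e+09; subtracting the fixed part leaves 4.988e+08 for the CNC lathe, i.e. 86.98 dB.
So the CNC lathe must be reduced from 93 to 86.98 dB: IL = 6.02 dB.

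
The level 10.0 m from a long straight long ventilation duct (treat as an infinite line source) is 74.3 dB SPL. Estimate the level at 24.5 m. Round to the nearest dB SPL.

70 dB SPL

Line-source attenuation: ΔL = 10·log₁₀(r₂/r₁) = 10·log₁₀(24.5/10.0) = 3.892 dB.
L₂ = 74.3 − 10·log₁₀(24.5/10.0) = 74.3 − 3.892 = 70.41 dB SPL.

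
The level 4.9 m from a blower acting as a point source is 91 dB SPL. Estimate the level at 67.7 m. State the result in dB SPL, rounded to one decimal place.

For a point source, L₂ = L₁ − 20·log₁₀(r₂/r₁).
L₂ = 91 − 20·log₁₀(67.7/4.9) = 91 − 22.808 = 68.19 dB SPL.

68.2 dB SPL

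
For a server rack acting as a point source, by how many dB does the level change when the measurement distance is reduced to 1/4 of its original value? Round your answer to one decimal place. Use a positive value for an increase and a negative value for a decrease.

Point-source spreading: ΔL = −20·log₁₀(r₂/r₁).
ΔL = −20·log₁₀(0.25) = +12.04 dB.

+12.0 dB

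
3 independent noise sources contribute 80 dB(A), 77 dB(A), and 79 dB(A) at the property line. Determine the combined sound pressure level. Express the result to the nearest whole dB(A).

For uncorrelated sources the intensities add, so convert each level to linear form, sum, and take 10·log₁₀ of the total.
Σ 10^(L/10) = 10^(80/10) + 10^(77/10) + 10^(79/10) = 2.296e+08.
L_total = 10·log₁₀(2.296e+08) = 83.61 dB(A).

84 dB(A)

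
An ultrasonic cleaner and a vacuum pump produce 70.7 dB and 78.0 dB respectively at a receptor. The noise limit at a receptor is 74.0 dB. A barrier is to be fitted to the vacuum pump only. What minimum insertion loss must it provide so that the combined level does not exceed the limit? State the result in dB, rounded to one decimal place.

The untreated sources together contribute 10^(70.7/10) = 1.175e+07, i.e. 70.70 dB.
The limit corresponds to 10^(74.0/10) = 2.512e+07; subtracting the fixed part leaves 1.337e+07 for the vacuum pump, i.e. 71.26 dB.
Required insertion loss = 78.0 − 71.26 = 6.74 dB.

6.7 dB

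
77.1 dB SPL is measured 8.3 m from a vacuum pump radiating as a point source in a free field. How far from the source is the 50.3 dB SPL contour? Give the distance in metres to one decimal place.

Point-source spreading drops the level by 20·log₁₀(r₂/r₁); inverting, r₂/r₁ = 10^(ΔL/20).
r₂ = 8.3·10^((77.1−50.3)/20) = 8.3·10^(26.8/20) = 181.58 m.

181.6 m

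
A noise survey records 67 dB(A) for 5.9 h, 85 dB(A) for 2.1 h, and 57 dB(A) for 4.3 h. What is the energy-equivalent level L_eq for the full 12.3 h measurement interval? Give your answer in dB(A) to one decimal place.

Weight each interval's intensity by its duration and average over T = 12.3 h:
Σ tᵢ·10^(Lᵢ/10) = 5.9·10^(67/10) + 2.1·10^(85/10) + 4.3·10^(57/10) = 6.958e+08.
L_eq = 10·log₁₀(6.958e+08/12.3) = 77.53 dB(A).

77.5 dB(A)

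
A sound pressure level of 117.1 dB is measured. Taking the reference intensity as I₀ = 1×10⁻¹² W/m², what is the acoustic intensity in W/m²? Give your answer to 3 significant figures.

L = 10·log₁₀(I/I₀) ⇒ I = I₀·10^(L/10) = 10⁻¹² × 10^11.71.

0.513 W/m²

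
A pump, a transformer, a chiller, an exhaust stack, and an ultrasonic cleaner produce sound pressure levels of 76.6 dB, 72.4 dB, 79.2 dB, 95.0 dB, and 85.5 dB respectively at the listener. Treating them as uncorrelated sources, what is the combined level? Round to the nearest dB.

Incoherent sources combine by intensity addition: L_total = 10·log₁₀(Σ 10^(L_i/10)).
Σ 10^(L/10) = 10^(76.6/10) + 10^(72.4/10) + 10^(79.2/10) + 10^(95.0/10) + 10^(85.5/10) = 3.663e+09.
L_total = 10·log₁₀(3.663e+09) = 95.64 dB.

96 dB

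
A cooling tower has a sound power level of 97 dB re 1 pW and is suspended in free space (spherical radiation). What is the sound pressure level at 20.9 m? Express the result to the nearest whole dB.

60 dB

L_p = L_w − 10·log₁₀(4π·r²) with r = 20.9 m.
4π·r² = 5489 m², 10·log₁₀ of that is 37.395 dB.
L_p = 97 − 37.395 = 59.60 dB.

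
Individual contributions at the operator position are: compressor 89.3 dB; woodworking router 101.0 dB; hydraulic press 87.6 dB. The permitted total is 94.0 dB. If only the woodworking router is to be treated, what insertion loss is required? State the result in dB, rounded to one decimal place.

10.6 dB

Everything except the woodworking router sums to 10^(89.3/10) + 10^(87.6/10) = 1.427e+09 in linear terms, 91.54 dB.
The limit corresponds to 10^(94.0/10) = 2.512e+09; subtracting the fixed part leaves 1.085e+09 for the woodworking router, i.e. 90.36 dB.
So the woodworking router must be reduced from 101.0 to 90.36 dB: IL = 10.64 dB.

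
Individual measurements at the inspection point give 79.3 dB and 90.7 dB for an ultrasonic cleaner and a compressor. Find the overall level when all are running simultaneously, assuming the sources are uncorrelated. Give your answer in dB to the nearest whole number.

For uncorrelated sources the intensities add, so convert each level to linear form, sum, and take 10·log₁₀ of the total.
Σ 10^(L/10) = 10^(79.3/10) + 10^(90.7/10) = 1.260e+09.
L_total = 10·log₁₀(1.260e+09) = 91.00 dB.

91 dB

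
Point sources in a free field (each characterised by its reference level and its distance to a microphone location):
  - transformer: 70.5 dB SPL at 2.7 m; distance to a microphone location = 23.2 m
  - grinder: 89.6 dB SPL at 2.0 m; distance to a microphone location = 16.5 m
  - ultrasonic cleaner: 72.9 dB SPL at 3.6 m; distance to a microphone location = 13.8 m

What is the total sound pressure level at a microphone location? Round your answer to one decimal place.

First find each source's level at the receiver (point-source: −20·log₁₀(r/r_ref)), then combine on an intensity basis.
transformer: 70.5 − 20·log₁₀(23.2/2.7) = 70.5 − 18.68 = 51.82 dB SPL.
grinder: 89.6 − 20·log₁₀(16.5/2.0) = 89.6 − 18.33 = 71.27 dB SPL.
ultrasonic cleaner: 72.9 − 20·log₁₀(13.8/3.6) = 72.9 − 11.67 = 61.23 dB SPL.
Σ 10^(L/10) = 1.488e+07 → L_total = 10·log₁₀(1.488e+07) = 71.73 dB SPL.

71.7 dB SPL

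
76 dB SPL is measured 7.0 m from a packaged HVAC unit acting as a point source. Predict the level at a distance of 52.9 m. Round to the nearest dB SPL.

58 dB SPL

Spherical spreading from a point source gives a 20·log₁₀(r₂/r₁) drop.
L₂ = 76 − 20·log₁₀(52.9/7.0) = 76 − 17.567 = 58.43 dB SPL.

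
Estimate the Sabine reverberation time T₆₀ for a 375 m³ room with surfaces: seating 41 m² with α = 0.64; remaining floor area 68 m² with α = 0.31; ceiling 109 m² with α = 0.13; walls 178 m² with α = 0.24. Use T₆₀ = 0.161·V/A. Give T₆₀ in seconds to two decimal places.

A = Σ Sᵢαᵢ = 41·0.64 + 68·0.31 + 109·0.13 + 178·0.24 = 104.21 m².
T₆₀ = 0.161·V/A = 0.161·375/104.21 = 0.579 s.

0.58 s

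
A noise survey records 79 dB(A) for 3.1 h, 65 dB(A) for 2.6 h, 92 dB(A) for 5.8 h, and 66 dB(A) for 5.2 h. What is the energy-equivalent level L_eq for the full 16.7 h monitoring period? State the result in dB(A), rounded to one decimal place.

87.5 dB(A)

L_eq = 10·log₁₀[(1/T)·Σ tᵢ·10^(Lᵢ/10)] with T = 16.7 h.
Σ tᵢ·10^(Lᵢ/10) = 3.1·10^(79/10) + 2.6·10^(65/10) + 5.8·10^(92/10) + 5.2·10^(66/10) = 9.468e+09.
L_eq = 10·log₁₀(9.468e+09/16.7) = 87.54 dB(A).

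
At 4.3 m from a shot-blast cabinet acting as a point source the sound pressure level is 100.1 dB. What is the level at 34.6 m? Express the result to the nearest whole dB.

Spherical spreading from a point source gives a 20·log₁₀(r₂/r₁) drop.
L₂ = 100.1 − 20·log₁₀(34.6/4.3) = 100.1 − 18.112 = 81.99 dB.

82 dB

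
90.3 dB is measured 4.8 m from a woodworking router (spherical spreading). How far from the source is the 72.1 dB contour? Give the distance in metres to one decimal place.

39.0 m

Point-source spreading drops the level by 20·log₁₀(r₂/r₁); inverting, r₂/r₁ = 10^(ΔL/20).
r₂ = 4.8·10^((90.3−72.1)/20) = 4.8·10^(18.2/20) = 39.02 m.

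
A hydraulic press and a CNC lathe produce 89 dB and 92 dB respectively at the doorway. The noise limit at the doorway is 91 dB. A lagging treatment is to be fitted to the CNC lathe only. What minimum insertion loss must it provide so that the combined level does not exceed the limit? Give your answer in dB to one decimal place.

The untreated sources together contribute 10^(89/10) = 7.943e+08, i.e. 89.00 dB.
To meet 91 dB overall, the treated CNC lathe may contribute at most 10^(91/10) − 7.943e+08 = 4.646e+08, i.e. 86.67 dB.
Required insertion loss = 92 − 86.67 = 5.33 dB.

5.3 dB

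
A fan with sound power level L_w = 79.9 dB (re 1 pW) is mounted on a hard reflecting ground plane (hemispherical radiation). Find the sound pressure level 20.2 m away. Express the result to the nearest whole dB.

46 dB

The power spreads over a hemisphere of area 2π·r², so L_p = L_w − 10·log₁₀(2π·r²).
2π·r² = 2564 m², 10·log₁₀ of that is 34.089 dB.
L_p = 79.9 − 34.089 = 45.81 dB.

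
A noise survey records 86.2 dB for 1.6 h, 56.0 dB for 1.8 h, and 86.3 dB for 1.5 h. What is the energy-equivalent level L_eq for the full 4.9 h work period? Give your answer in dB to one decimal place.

L_eq = 10·log₁₀[(1/T)·Σ tᵢ·10^(Lᵢ/10)] with T = 4.9 h.
Σ tᵢ·10^(Lᵢ/10) = 1.6·10^(86.2/10) + 1.8·10^(56.0/10) + 1.5·10^(86.3/10) = 1.308e+09.
L_eq = 10·log₁₀(1.308e+09/4.9) = 84.26 dB.

84.3 dB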